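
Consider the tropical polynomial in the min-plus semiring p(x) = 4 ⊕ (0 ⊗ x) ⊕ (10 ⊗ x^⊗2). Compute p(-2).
p(-2) = -2

A tropical monomial a ⊗ x^⊗i evaluates to a + i · x. Evaluating each term at x = -2:
  Term 0 contributes 4 + 0 · -2 = 4
  Term 1 contributes 0 + 1 · -2 = -2
  Term 2 contributes 10 + 2 · -2 = 6
p(-2) = ⊕ of these = min[4, -2, 6] = -2.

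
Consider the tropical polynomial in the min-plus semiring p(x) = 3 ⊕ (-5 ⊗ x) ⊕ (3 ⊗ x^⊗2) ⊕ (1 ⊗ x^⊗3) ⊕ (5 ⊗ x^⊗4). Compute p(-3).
p(-3) = -8

A tropical monomial a ⊗ x^⊗i evaluates to a + i · x. Evaluating each term at x = -3:
  Term 0 contributes 3 + 0 · -3 = 3
  Term 1 contributes -5 + 1 · -3 = -8
  Term 2 contributes 3 + 2 · -3 = -3
  Term 3 contributes 1 + 3 · -3 = -8
  Term 4 contributes 5 + 4 · -3 = -7
p(-3) = ⊕ of these = min[3, -8, -3, -8, -7] = -8.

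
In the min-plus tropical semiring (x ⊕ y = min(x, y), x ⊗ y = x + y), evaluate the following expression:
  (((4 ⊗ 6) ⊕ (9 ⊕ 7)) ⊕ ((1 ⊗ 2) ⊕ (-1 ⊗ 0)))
(((4 ⊗ 6) ⊕ (9 ⊕ 7)) ⊕ ((1 ⊗ 2) ⊕ (-1 ⊗ 0))) = -1

Expand innermost to outermost. Recall ⊕ takes the minimum of its arguments and ⊗ takes their sum. Working out the expression (((4 ⊗ 6) ⊕ (9 ⊕ 7)) ⊕ ((1 ⊗ 2) ⊕ (-1 ⊗ 0))) gives -1.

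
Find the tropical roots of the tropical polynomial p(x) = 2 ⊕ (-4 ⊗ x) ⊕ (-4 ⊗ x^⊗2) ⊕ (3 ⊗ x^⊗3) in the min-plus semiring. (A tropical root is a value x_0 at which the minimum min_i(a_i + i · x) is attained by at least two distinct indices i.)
Roots: {-7, 0, 6}

Each tropical root is a break point of the lower envelope of the lines y = a_i + i · x (there are 4 lines, with slopes 0, 1, ..., 3). Only the lines that attain the minimum somewhere contribute to roots; other lines are dominated. Here the surviving (envelope) indices are i = 3, i = 2, i = 1, i = 0.
Intersections between consecutive envelope lines give the roots: for adjacent envelope indices i < j the intersection is x = (a_i − a_j) / (j − i). Reading off the sorted break points: {-7, 0, 6}.
Verification: at each break x_0, at least two indices attain the minimum of min_i(a_i + i · x_0).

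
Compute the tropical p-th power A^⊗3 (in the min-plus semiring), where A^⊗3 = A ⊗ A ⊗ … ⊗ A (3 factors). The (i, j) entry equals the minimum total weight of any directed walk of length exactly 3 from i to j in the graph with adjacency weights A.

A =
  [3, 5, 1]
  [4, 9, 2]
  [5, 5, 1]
A^⊗3 =
  [7, 7, 3]
  [8, 8, 4]
  [7, 7, 3]

Each entry (A^⊗3)_ij equals the minimum over all length-3 walks i = v_0 → v_1 → … → v_3 = j of Σ_t A[v_t][v_{t+1}]. For example, for (i, j) = (0, 2) we minimise over 9 possible intermediate vertex sequences; the minimum is 3, attained along the walk 0 → 2 → 2 → 2.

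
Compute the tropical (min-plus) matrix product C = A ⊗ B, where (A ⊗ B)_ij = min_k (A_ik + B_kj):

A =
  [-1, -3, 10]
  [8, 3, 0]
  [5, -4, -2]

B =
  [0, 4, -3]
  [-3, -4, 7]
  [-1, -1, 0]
A ⊗ B =
  [-6, -7, -4]
  [-1, -1, 0]
  [-7, -8, -2]

Apply the min-plus product entry-by-entry:
  C[0][0] = min over k of (A[0][0] + B[0][0] = -1 + 0 = -1, A[0][1] + B[1][0] = -3 + -3 = -6, A[0][2] + B[2][0] = 10 + -1 = 9) = -6 (attained at k = 1)
  C[0][1] = min over k of (A[0][0] + B[0][1] = -1 + 4 = 3, A[0][1] + B[1][1] = -3 + -4 = -7, A[0][2] + B[2][1] = 10 + -1 = 9) = -7 (attained at k = 1)
  C[0][2] = min over k of (A[0][0] + B[0][2] = -1 + -3 = -4, A[0][1] + B[1][2] = -3 + 7 = 4, A[0][2] + B[2][2] = 10 + 0 = 10) = -4 (attained at k = 0)
  C[1][0] = min over k of (A[1][0] + B[0][0] = 8 + 0 = 8, A[1][1] + B[1][0] = 3 + -3 = 0, A[1][2] + B[2][0] = 0 + -1 = -1) = -1 (attained at k = 2)
  C[1][1] = min over k of (A[1][0] + B[0][1] = 8 + 4 = 12, A[1][1] + B[1][1] = 3 + -4 = -1, A[1][2] + B[2][1] = 0 + -1 = -1) = -1 (attained at k = 1)
  C[1][2] = min over k of (A[1][0] + B[0][2] = 8 + -3 = 5, A[1][1] + B[1][2] = 3 + 7 = 10, A[1][2] + B[2][2] = 0 + 0 = 0) = 0 (attained at k = 2)
  C[2][0] = min over k of (A[2][0] + B[0][0] = 5 + 0 = 5, A[2][1] + B[1][0] = -4 + -3 = -7, A[2][2] + B[2][0] = -2 + -1 = -3) = -7 (attained at k = 1)
  C[2][1] = min over k of (A[2][0] + B[0][1] = 5 + 4 = 9, A[2][1] + B[1][1] = -4 + -4 = -8, A[2][2] + B[2][1] = -2 + -1 = -3) = -8 (attained at k = 1)
  C[2][2] = min over k of (A[2][0] + B[0][2] = 5 + -3 = 2, A[2][1] + B[1][2] = -4 + 7 = 3, A[2][2] + B[2][2] = -2 + 0 = -2) = -2 (attained at k = 2)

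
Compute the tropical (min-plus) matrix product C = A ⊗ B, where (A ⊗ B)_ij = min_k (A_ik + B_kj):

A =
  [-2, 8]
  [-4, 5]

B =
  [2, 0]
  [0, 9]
A ⊗ B =
  [0, -2]
  [-2, -4]

Apply the min-plus product entry-by-entry:
  C[0][0] = min over k of (A[0][0] + B[0][0] = -2 + 2 = 0, A[0][1] + B[1][0] = 8 + 0 = 8) = 0 (attained at k = 0)
  C[0][1] = min over k of (A[0][0] + B[0][1] = -2 + 0 = -2, A[0][1] + B[1][1] = 8 + 9 = 17) = -2 (attained at k = 0)
  C[1][0] = min over k of (A[1][0] + B[0][0] = -4 + 2 = -2, A[1][1] + B[1][0] = 5 + 0 = 5) = -2 (attained at k = 0)
  C[1][1] = min over k of (A[1][0] + B[0][1] = -4 + 0 = -4, A[1][1] + B[1][1] = 5 + 9 = 14) = -4 (attained at k = 0)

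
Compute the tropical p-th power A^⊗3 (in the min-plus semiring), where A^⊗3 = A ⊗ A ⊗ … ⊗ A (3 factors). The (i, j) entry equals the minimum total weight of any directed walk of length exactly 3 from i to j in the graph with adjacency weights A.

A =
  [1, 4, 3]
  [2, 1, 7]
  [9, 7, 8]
A^⊗3 =
  [3, 6, 5]
  [4, 3, 6]
  [10, 9, 12]

Each entry (A^⊗3)_ij equals the minimum over all length-3 walks i = v_0 → v_1 → … → v_3 = j of Σ_t A[v_t][v_{t+1}]. For example, for (i, j) = (0, 2) we minimise over 9 possible intermediate vertex sequences; the minimum is 5, attained along the walk 0 → 0 → 0 → 2.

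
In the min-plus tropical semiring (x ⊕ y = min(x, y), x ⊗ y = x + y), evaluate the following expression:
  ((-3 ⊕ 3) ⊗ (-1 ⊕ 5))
((-3 ⊕ 3) ⊗ (-1 ⊕ 5)) = -4

Expand innermost to outermost. Recall ⊕ takes the minimum of its arguments and ⊗ takes their sum. Working out the expression ((-3 ⊕ 3) ⊗ (-1 ⊕ 5)) gives -4.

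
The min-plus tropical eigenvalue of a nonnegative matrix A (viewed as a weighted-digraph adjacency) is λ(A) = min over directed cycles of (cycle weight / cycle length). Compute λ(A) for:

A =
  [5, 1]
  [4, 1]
λ(A) = 1

Enumerate directed cycles and compute their means (weight / length). Sample:
  cycle 0 → 0: weight = 5, length = 1, mean = 5/1 ≈ 5.000
  cycle 1 → 1: weight = 1, length = 1, mean = 1/1 ≈ 1.000
  cycle 0 → 1 → 0: weight = 5, length = 2, mean = 5/2 ≈ 2.500
  cycle 1 → 0 → 1: weight = 5, length = 2, mean = 5/2 ≈ 2.500
Minimum mean = 1.000, attained e.g. along the cycle 1 → 1 with weight 1 and length 1. So λ(A) = 1/1 = 1.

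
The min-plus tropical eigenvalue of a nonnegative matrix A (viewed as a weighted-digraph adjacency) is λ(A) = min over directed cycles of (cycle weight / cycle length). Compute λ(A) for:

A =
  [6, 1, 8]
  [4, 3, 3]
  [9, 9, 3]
λ(A) = 5/2

Enumerate directed cycles and compute their means (weight / length). Sample:
  cycle 0 → 0: weight = 6, length = 1, mean = 6/1 ≈ 6.000
  cycle 1 → 1: weight = 3, length = 1, mean = 3/1 ≈ 3.000
  cycle 2 → 2: weight = 3, length = 1, mean = 3/1 ≈ 3.000
  cycle 0 → 1 → 0: weight = 5, length = 2, mean = 5/2 ≈ 2.500
  cycle 0 → 2 → 0: weight = 17, length = 2, mean = 17/2 ≈ 8.500
  cycle 1 → 0 → 1: weight = 5, length = 2, mean = 5/2 ≈ 2.500
Minimum mean = 2.500, attained e.g. along the cycle 0 → 1 → 0 with weight 5 and length 2. So λ(A) = 5/2 = 5/2.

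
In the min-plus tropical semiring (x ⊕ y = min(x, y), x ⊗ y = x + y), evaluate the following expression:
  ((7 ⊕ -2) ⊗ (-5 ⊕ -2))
((7 ⊕ -2) ⊗ (-5 ⊕ -2)) = -7

Expand innermost to outermost. Recall ⊕ takes the minimum of its arguments and ⊗ takes their sum. Working out the expression ((7 ⊕ -2) ⊗ (-5 ⊕ -2)) gives -7.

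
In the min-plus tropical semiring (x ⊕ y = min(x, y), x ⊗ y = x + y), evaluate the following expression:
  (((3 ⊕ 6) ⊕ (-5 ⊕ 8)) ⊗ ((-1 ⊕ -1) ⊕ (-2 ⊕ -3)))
(((3 ⊕ 6) ⊕ (-5 ⊕ 8)) ⊗ ((-1 ⊕ -1) ⊕ (-2 ⊕ -3))) = -8

Expand innermost to outermost. Recall ⊕ takes the minimum of its arguments and ⊗ takes their sum. Working out the expression (((3 ⊕ 6) ⊕ (-5 ⊕ 8)) ⊗ ((-1 ⊕ -1) ⊕ (-2 ⊕ -3))) gives -8.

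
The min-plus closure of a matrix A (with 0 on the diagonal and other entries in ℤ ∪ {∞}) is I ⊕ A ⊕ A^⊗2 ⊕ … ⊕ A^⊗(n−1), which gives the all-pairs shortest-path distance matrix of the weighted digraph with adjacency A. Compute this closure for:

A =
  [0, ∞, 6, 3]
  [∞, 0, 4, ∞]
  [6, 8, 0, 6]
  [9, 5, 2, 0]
Closure =
  [0, 8, 5, 3]
  [10, 0, 4, 10]
  [6, 8, 0, 6]
  [8, 5, 2, 0]

This is the Floyd-Warshall all-pairs shortest-path computation. For each intermediate vertex k = 0, 1, …, 3, update dist[i][j] ← min(dist[i][j], dist[i][k] + dist[k][j]). The final matrix gives, for each (i, j), the minimum total weight of any directed path from i to j (possibly empty when i = j).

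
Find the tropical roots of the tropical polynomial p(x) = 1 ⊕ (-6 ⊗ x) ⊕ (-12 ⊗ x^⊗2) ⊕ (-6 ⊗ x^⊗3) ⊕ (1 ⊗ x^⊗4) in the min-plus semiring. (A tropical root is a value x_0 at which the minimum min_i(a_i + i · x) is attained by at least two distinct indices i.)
Roots: {-7, -6, 6, 7}

Each tropical root is a break point of the lower envelope of the lines y = a_i + i · x (there are 5 lines, with slopes 0, 1, ..., 4). Only the lines that attain the minimum somewhere contribute to roots; other lines are dominated. Here the surviving (envelope) indices are i = 4, i = 3, i = 2, i = 1, i = 0.
Intersections between consecutive envelope lines give the roots: for adjacent envelope indices i < j the intersection is x = (a_i − a_j) / (j − i). Reading off the sorted break points: {-7, -6, 6, 7}.
Verification: at each break x_0, at least two indices attain the minimum of min_i(a_i + i · x_0).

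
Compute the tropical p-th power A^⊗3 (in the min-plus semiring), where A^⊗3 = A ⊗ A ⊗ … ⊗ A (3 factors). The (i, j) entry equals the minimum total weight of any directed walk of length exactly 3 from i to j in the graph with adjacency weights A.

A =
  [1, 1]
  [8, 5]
A^⊗3 =
  [3, 3]
  [10, 10]

Each entry (A^⊗3)_ij equals the minimum over all length-3 walks i = v_0 → v_1 → … → v_3 = j of Σ_t A[v_t][v_{t+1}]. For example, for (i, j) = (0, 1) we minimise over 4 possible intermediate vertex sequences; the minimum is 3, attained along the walk 0 → 0 → 0 → 1.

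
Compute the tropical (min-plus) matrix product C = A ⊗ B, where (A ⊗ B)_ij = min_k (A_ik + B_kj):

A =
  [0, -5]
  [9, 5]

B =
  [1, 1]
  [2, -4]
A ⊗ B =
  [-3, -9]
  [7, 1]

Apply the min-plus product entry-by-entry:
  C[0][0] = min over k of (A[0][0] + B[0][0] = 0 + 1 = 1, A[0][1] + B[1][0] = -5 + 2 = -3) = -3 (attained at k = 1)
  C[0][1] = min over k of (A[0][0] + B[0][1] = 0 + 1 = 1, A[0][1] + B[1][1] = -5 + -4 = -9) = -9 (attained at k = 1)
  C[1][0] = min over k of (A[1][0] + B[0][0] = 9 + 1 = 10, A[1][1] + B[1][0] = 5 + 2 = 7) = 7 (attained at k = 1)
  C[1][1] = min over k of (A[1][0] + B[0][1] = 9 + 1 = 10, A[1][1] + B[1][1] = 5 + -4 = 1) = 1 (attained at k = 1)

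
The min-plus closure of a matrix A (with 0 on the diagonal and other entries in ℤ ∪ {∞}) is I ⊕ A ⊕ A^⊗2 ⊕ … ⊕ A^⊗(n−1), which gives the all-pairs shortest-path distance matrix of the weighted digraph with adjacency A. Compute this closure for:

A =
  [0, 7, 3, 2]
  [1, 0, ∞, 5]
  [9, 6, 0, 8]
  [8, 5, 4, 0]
Closure =
  [0, 7, 3, 2]
  [1, 0, 4, 3]
  [7, 6, 0, 8]
  [6, 5, 4, 0]

This is the Floyd-Warshall all-pairs shortest-path computation. For each intermediate vertex k = 0, 1, …, 3, update dist[i][j] ← min(dist[i][j], dist[i][k] + dist[k][j]). The final matrix gives, for each (i, j), the minimum total weight of any directed path from i to j (possibly empty when i = j).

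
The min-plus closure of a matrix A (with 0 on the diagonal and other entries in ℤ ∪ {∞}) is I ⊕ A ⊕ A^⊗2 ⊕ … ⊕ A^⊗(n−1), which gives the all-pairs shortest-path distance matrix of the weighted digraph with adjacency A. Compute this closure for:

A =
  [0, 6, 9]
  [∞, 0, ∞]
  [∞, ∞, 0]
Closure =
  [0, 6, 9]
  [∞, 0, ∞]
  [∞, ∞, 0]

This is the Floyd-Warshall all-pairs shortest-path computation. For each intermediate vertex k = 0, 1, …, 2, update dist[i][j] ← min(dist[i][j], dist[i][k] + dist[k][j]). The final matrix gives, for each (i, j), the minimum total weight of any directed path from i to j (possibly empty when i = j).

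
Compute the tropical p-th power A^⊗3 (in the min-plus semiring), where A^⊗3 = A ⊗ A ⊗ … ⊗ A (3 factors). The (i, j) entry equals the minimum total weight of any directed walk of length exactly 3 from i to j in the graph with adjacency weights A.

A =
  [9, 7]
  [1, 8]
A^⊗3 =
  [16, 15]
  [9, 16]

Each entry (A^⊗3)_ij equals the minimum over all length-3 walks i = v_0 → v_1 → … → v_3 = j of Σ_t A[v_t][v_{t+1}]. For example, for (i, j) = (0, 1) we minimise over 4 possible intermediate vertex sequences; the minimum is 15, attained along the walk 0 → 1 → 0 → 1.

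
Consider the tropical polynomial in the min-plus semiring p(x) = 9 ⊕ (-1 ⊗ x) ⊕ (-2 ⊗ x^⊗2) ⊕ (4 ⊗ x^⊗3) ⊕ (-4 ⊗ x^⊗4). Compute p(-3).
p(-3) = -16

A tropical monomial a ⊗ x^⊗i evaluates to a + i · x. Evaluating each term at x = -3:
  Term 0 contributes 9 + 0 · -3 = 9
  Term 1 contributes -1 + 1 · -3 = -4
  Term 2 contributes -2 + 2 · -3 = -8
  Term 3 contributes 4 + 3 · -3 = -5
  Term 4 contributes -4 + 4 · -3 = -16
p(-3) = ⊕ of these = min[9, -4, -8, -5, -16] = -16.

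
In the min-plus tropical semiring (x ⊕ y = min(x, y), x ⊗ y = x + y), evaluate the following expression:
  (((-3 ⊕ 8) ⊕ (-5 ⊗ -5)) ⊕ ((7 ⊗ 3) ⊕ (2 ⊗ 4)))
(((-3 ⊕ 8) ⊕ (-5 ⊗ -5)) ⊕ ((7 ⊗ 3) ⊕ (2 ⊗ 4))) = -10

Expand innermost to outermost. Recall ⊕ takes the minimum of its arguments and ⊗ takes their sum. Working out the expression (((-3 ⊕ 8) ⊕ (-5 ⊗ -5)) ⊕ ((7 ⊗ 3) ⊕ (2 ⊗ 4))) gives -10.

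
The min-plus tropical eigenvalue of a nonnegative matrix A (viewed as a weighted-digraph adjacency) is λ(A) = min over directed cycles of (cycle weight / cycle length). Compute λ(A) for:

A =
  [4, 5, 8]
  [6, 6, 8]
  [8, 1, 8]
λ(A) = 4

Enumerate directed cycles and compute their means (weight / length). Sample:
  cycle 0 → 0: weight = 4, length = 1, mean = 4/1 ≈ 4.000
  cycle 1 → 1: weight = 6, length = 1, mean = 6/1 ≈ 6.000
  cycle 2 → 2: weight = 8, length = 1, mean = 8/1 ≈ 8.000
  cycle 0 → 1 → 0: weight = 11, length = 2, mean = 11/2 ≈ 5.500
  cycle 0 → 2 → 0: weight = 16, length = 2, mean = 16/2 ≈ 8.000
  cycle 1 → 0 → 1: weight = 11, length = 2, mean = 11/2 ≈ 5.500
Minimum mean = 4.000, attained e.g. along the cycle 0 → 0 with weight 4 and length 1. So λ(A) = 4/1 = 4.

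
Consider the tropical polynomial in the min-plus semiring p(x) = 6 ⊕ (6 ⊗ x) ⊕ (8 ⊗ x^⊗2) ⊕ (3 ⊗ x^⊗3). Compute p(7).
p(7) = 6

A tropical monomial a ⊗ x^⊗i evaluates to a + i · x. Evaluating each term at x = 7:
  Term 0 contributes 6 + 0 · 7 = 6
  Term 1 contributes 6 + 1 · 7 = 13
  Term 2 contributes 8 + 2 · 7 = 22
  Term 3 contributes 3 + 3 · 7 = 24
p(7) = ⊕ of these = min[6, 13, 22, 24] = 6.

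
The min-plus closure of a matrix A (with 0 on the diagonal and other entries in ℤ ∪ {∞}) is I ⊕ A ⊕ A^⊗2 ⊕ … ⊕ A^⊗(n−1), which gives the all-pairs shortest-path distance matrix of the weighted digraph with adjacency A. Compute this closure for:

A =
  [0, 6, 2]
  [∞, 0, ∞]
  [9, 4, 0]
Closure =
  [0, 6, 2]
  [∞, 0, ∞]
  [9, 4, 0]

This is the Floyd-Warshall all-pairs shortest-path computation. For each intermediate vertex k = 0, 1, …, 2, update dist[i][j] ← min(dist[i][j], dist[i][k] + dist[k][j]). The final matrix gives, for each (i, j), the minimum total weight of any directed path from i to j (possibly empty when i = j).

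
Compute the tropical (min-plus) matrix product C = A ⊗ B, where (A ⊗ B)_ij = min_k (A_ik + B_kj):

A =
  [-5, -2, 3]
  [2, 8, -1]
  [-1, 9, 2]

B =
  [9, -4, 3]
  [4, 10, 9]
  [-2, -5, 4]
A ⊗ B =
  [1, -9, -2]
  [-3, -6, 3]
  [0, -5, 2]

Apply the min-plus product entry-by-entry:
  C[0][0] = min over k of (A[0][0] + B[0][0] = -5 + 9 = 4, A[0][1] + B[1][0] = -2 + 4 = 2, A[0][2] + B[2][0] = 3 + -2 = 1) = 1 (attained at k = 2)
  C[0][1] = min over k of (A[0][0] + B[0][1] = -5 + -4 = -9, A[0][1] + B[1][1] = -2 + 10 = 8, A[0][2] + B[2][1] = 3 + -5 = -2) = -9 (attained at k = 0)
  C[0][2] = min over k of (A[0][0] + B[0][2] = -5 + 3 = -2, A[0][1] + B[1][2] = -2 + 9 = 7, A[0][2] + B[2][2] = 3 + 4 = 7) = -2 (attained at k = 0)
  C[1][0] = min over k of (A[1][0] + B[0][0] = 2 + 9 = 11, A[1][1] + B[1][0] = 8 + 4 = 12, A[1][2] + B[2][0] = -1 + -2 = -3) = -3 (attained at k = 2)
  C[1][1] = min over k of (A[1][0] + B[0][1] = 2 + -4 = -2, A[1][1] + B[1][1] = 8 + 10 = 18, A[1][2] + B[2][1] = -1 + -5 = -6) = -6 (attained at k = 2)
  C[1][2] = min over k of (A[1][0] + B[0][2] = 2 + 3 = 5, A[1][1] + B[1][2] = 8 + 9 = 17, A[1][2] + B[2][2] = -1 + 4 = 3) = 3 (attained at k = 2)
  C[2][0] = min over k of (A[2][0] + B[0][0] = -1 + 9 = 8, A[2][1] + B[1][0] = 9 + 4 = 13, A[2][2] + B[2][0] = 2 + -2 = 0) = 0 (attained at k = 2)
  C[2][1] = min over k of (A[2][0] + B[0][1] = -1 + -4 = -5, A[2][1] + B[1][1] = 9 + 10 = 19, A[2][2] + B[2][1] = 2 + -5 = -3) = -5 (attained at k = 0)
  C[2][2] = min over k of (A[2][0] + B[0][2] = -1 + 3 = 2, A[2][1] + B[1][2] = 9 + 9 = 18, A[2][2] + B[2][2] = 2 + 4 = 6) = 2 (attained at k = 0)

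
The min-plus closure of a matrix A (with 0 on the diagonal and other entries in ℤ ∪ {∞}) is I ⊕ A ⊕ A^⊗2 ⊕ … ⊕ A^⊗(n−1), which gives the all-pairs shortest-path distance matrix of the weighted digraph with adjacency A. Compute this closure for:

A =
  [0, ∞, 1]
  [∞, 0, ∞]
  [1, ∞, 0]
Closure =
  [0, ∞, 1]
  [∞, 0, ∞]
  [1, ∞, 0]

This is the Floyd-Warshall all-pairs shortest-path computation. For each intermediate vertex k = 0, 1, …, 2, update dist[i][j] ← min(dist[i][j], dist[i][k] + dist[k][j]). The final matrix gives, for each (i, j), the minimum total weight of any directed path from i to j (possibly empty when i = j).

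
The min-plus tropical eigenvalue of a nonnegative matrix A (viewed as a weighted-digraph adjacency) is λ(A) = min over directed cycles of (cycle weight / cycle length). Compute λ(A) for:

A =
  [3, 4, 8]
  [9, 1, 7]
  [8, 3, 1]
λ(A) = 1

Enumerate directed cycles and compute their means (weight / length). Sample:
  cycle 0 → 0: weight = 3, length = 1, mean = 3/1 ≈ 3.000
  cycle 1 → 1: weight = 1, length = 1, mean = 1/1 ≈ 1.000
  cycle 2 → 2: weight = 1, length = 1, mean = 1/1 ≈ 1.000
  cycle 0 → 1 → 0: weight = 13, length = 2, mean = 13/2 ≈ 6.500
  cycle 0 → 2 → 0: weight = 16, length = 2, mean = 16/2 ≈ 8.000
  cycle 1 → 0 → 1: weight = 13, length = 2, mean = 13/2 ≈ 6.500
Minimum mean = 1.000, attained e.g. along the cycle 1 → 1 with weight 1 and length 1. So λ(A) = 1/1 = 1.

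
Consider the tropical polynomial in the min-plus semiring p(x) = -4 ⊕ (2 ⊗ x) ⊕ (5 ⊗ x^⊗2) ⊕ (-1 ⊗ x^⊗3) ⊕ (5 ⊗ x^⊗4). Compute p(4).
p(4) = -4

A tropical monomial a ⊗ x^⊗i evaluates to a + i · x. Evaluating each term at x = 4:
  Term 0 contributes -4 + 0 · 4 = -4
  Term 1 contributes 2 + 1 · 4 = 6
  Term 2 contributes 5 + 2 · 4 = 13
  Term 3 contributes -1 + 3 · 4 = 11
  Term 4 contributes 5 + 4 · 4 = 21
p(4) = ⊕ of these = min[-4, 6, 13, 11, 21] = -4.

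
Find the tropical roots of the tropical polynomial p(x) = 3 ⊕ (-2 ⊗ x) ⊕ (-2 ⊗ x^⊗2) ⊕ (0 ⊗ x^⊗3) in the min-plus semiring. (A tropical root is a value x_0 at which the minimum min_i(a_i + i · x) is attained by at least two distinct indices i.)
Roots: {-2, 0, 5}

Each tropical root is a break point of the lower envelope of the lines y = a_i + i · x (there are 4 lines, with slopes 0, 1, ..., 3). Only the lines that attain the minimum somewhere contribute to roots; other lines are dominated. Here the surviving (envelope) indices are i = 3, i = 2, i = 1, i = 0.
Intersections between consecutive envelope lines give the roots: for adjacent envelope indices i < j the intersection is x = (a_i − a_j) / (j − i). Reading off the sorted break points: {-2, 0, 5}.
Verification: at each break x_0, at least two indices attain the minimum of min_i(a_i + i · x_0).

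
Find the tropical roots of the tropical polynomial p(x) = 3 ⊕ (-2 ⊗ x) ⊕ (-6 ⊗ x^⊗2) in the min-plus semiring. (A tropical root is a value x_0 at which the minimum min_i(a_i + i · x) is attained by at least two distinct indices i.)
Roots: {4, 5}

Each tropical root is a break point of the lower envelope of the lines y = a_i + i · x (there are 3 lines, with slopes 0, 1, ..., 2). Only the lines that attain the minimum somewhere contribute to roots; other lines are dominated. Here the surviving (envelope) indices are i = 2, i = 1, i = 0.
Intersections between consecutive envelope lines give the roots: for adjacent envelope indices i < j the intersection is x = (a_i − a_j) / (j − i). Reading off the sorted break points: {4, 5}.
Verification: at each break x_0, at least two indices attain the minimum of min_i(a_i + i · x_0).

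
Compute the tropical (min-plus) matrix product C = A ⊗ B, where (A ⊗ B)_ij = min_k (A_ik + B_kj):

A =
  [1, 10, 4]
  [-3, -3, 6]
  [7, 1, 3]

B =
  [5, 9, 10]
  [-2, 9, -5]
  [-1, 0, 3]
A ⊗ B =
  [3, 4, 5]
  [-5, 6, -8]
  [-1, 3, -4]

Apply the min-plus product entry-by-entry:
  C[0][0] = min over k of (A[0][0] + B[0][0] = 1 + 5 = 6, A[0][1] + B[1][0] = 10 + -2 = 8, A[0][2] + B[2][0] = 4 + -1 = 3) = 3 (attained at k = 2)
  C[0][1] = min over k of (A[0][0] + B[0][1] = 1 + 9 = 10, A[0][1] + B[1][1] = 10 + 9 = 19, A[0][2] + B[2][1] = 4 + 0 = 4) = 4 (attained at k = 2)
  C[0][2] = min over k of (A[0][0] + B[0][2] = 1 + 10 = 11, A[0][1] + B[1][2] = 10 + -5 = 5, A[0][2] + B[2][2] = 4 + 3 = 7) = 5 (attained at k = 1)
  C[1][0] = min over k of (A[1][0] + B[0][0] = -3 + 5 = 2, A[1][1] + B[1][0] = -3 + -2 = -5, A[1][2] + B[2][0] = 6 + -1 = 5) = -5 (attained at k = 1)
  C[1][1] = min over k of (A[1][0] + B[0][1] = -3 + 9 = 6, A[1][1] + B[1][1] = -3 + 9 = 6, A[1][2] + B[2][1] = 6 + 0 = 6) = 6 (attained at k = 0)
  C[1][2] = min over k of (A[1][0] + B[0][2] = -3 + 10 = 7, A[1][1] + B[1][2] = -3 + -5 = -8, A[1][2] + B[2][2] = 6 + 3 = 9) = -8 (attained at k = 1)
  C[2][0] = min over k of (A[2][0] + B[0][0] = 7 + 5 = 12, A[2][1] + B[1][0] = 1 + -2 = -1, A[2][2] + B[2][0] = 3 + -1 = 2) = -1 (attained at k = 1)
  C[2][1] = min over k of (A[2][0] + B[0][1] = 7 + 9 = 16, A[2][1] + B[1][1] = 1 + 9 = 10, A[2][2] + B[2][1] = 3 + 0 = 3) = 3 (attained at k = 2)
  C[2][2] = min over k of (A[2][0] + B[0][2] = 7 + 10 = 17, A[2][1] + B[1][2] = 1 + -5 = -4, A[2][2] + B[2][2] = 3 + 3 = 6) = -4 (attained at k = 1)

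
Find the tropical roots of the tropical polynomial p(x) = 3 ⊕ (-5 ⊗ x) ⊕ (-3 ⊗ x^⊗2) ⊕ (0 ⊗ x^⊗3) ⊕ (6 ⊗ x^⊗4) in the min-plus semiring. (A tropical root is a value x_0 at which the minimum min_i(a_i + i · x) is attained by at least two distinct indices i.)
Roots: {-6, -3, -2, 8}

Each tropical root is a break point of the lower envelope of the lines y = a_i + i · x (there are 5 lines, with slopes 0, 1, ..., 4). Only the lines that attain the minimum somewhere contribute to roots; other lines are dominated. Here the surviving (envelope) indices are i = 4, i = 3, i = 2, i = 1, i = 0.
Intersections between consecutive envelope lines give the roots: for adjacent envelope indices i < j the intersection is x = (a_i − a_j) / (j − i). Reading off the sorted break points: {-6, -3, -2, 8}.
Verification: at each break x_0, at least two indices attain the minimum of min_i(a_i + i · x_0).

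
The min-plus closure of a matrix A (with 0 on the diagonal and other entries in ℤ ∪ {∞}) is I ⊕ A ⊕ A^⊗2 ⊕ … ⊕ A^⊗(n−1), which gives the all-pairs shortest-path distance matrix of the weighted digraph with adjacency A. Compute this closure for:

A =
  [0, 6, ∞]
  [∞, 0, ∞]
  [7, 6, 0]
Closure =
  [0, 6, ∞]
  [∞, 0, ∞]
  [7, 6, 0]

This is the Floyd-Warshall all-pairs shortest-path computation. For each intermediate vertex k = 0, 1, …, 2, update dist[i][j] ← min(dist[i][j], dist[i][k] + dist[k][j]). The final matrix gives, for each (i, j), the minimum total weight of any directed path from i to j (possibly empty when i = j).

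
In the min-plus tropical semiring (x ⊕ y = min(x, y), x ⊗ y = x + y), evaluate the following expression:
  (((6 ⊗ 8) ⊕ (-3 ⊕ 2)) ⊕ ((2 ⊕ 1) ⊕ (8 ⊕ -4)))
(((6 ⊗ 8) ⊕ (-3 ⊕ 2)) ⊕ ((2 ⊕ 1) ⊕ (8 ⊕ -4))) = -4

Expand innermost to outermost. Recall ⊕ takes the minimum of its arguments and ⊗ takes their sum. Working out the expression (((6 ⊗ 8) ⊕ (-3 ⊕ 2)) ⊕ ((2 ⊕ 1) ⊕ (8 ⊕ -4))) gives -4.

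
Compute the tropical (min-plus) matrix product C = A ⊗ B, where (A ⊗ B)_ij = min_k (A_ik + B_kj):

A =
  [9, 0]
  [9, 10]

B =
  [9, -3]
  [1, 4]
A ⊗ B =
  [1, 4]
  [11, 6]

Apply the min-plus product entry-by-entry:
  C[0][0] = min over k of (A[0][0] + B[0][0] = 9 + 9 = 18, A[0][1] + B[1][0] = 0 + 1 = 1) = 1 (attained at k = 1)
  C[0][1] = min over k of (A[0][0] + B[0][1] = 9 + -3 = 6, A[0][1] + B[1][1] = 0 + 4 = 4) = 4 (attained at k = 1)
  C[1][0] = min over k of (A[1][0] + B[0][0] = 9 + 9 = 18, A[1][1] + B[1][0] = 10 + 1 = 11) = 11 (attained at k = 1)
  C[1][1] = min over k of (A[1][0] + B[0][1] = 9 + -3 = 6, A[1][1] + B[1][1] = 10 + 4 = 14) = 6 (attained at k = 0)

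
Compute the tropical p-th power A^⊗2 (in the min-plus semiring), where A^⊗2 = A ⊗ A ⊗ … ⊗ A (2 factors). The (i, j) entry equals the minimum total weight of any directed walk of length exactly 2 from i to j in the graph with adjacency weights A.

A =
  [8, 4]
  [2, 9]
A^⊗2 =
  [6, 12]
  [10, 6]

Each entry (A^⊗2)_ij equals the minimum over all length-2 walks i = v_0 → v_1 → … → v_2 = j of Σ_t A[v_t][v_{t+1}]. For example, for (i, j) = (0, 1) we minimise over 2 possible intermediate vertex sequences; the minimum is 12, attained along the walk 0 → 0 → 1.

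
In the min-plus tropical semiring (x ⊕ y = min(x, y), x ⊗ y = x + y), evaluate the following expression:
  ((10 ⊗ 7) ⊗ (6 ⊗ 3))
((10 ⊗ 7) ⊗ (6 ⊗ 3)) = 26

Expand innermost to outermost. Recall ⊕ takes the minimum of its arguments and ⊗ takes their sum. Working out the expression ((10 ⊗ 7) ⊗ (6 ⊗ 3)) gives 26.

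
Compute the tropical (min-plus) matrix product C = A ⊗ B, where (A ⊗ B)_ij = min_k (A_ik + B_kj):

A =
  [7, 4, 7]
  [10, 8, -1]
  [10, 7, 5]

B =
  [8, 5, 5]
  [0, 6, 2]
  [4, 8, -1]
A ⊗ B =
  [4, 10, 6]
  [3, 7, -2]
  [7, 13, 4]

Apply the min-plus product entry-by-entry:
  C[0][0] = min over k of (A[0][0] + B[0][0] = 7 + 8 = 15, A[0][1] + B[1][0] = 4 + 0 = 4, A[0][2] + B[2][0] = 7 + 4 = 11) = 4 (attained at k = 1)
  C[0][1] = min over k of (A[0][0] + B[0][1] = 7 + 5 = 12, A[0][1] + B[1][1] = 4 + 6 = 10, A[0][2] + B[2][1] = 7 + 8 = 15) = 10 (attained at k = 1)
  C[0][2] = min over k of (A[0][0] + B[0][2] = 7 + 5 = 12, A[0][1] + B[1][2] = 4 + 2 = 6, A[0][2] + B[2][2] = 7 + -1 = 6) = 6 (attained at k = 1)
  C[1][0] = min over k of (A[1][0] + B[0][0] = 10 + 8 = 18, A[1][1] + B[1][0] = 8 + 0 = 8, A[1][2] + B[2][0] = -1 + 4 = 3) = 3 (attained at k = 2)
  C[1][1] = min over k of (A[1][0] + B[0][1] = 10 + 5 = 15, A[1][1] + B[1][1] = 8 + 6 = 14, A[1][2] + B[2][1] = -1 + 8 = 7) = 7 (attained at k = 2)
  C[1][2] = min over k of (A[1][0] + B[0][2] = 10 + 5 = 15, A[1][1] + B[1][2] = 8 + 2 = 10, A[1][2] + B[2][2] = -1 + -1 = -2) = -2 (attained at k = 2)
  C[2][0] = min over k of (A[2][0] + B[0][0] = 10 + 8 = 18, A[2][1] + B[1][0] = 7 + 0 = 7, A[2][2] + B[2][0] = 5 + 4 = 9) = 7 (attained at k = 1)
  C[2][1] = min over k of (A[2][0] + B[0][1] = 10 + 5 = 15, A[2][1] + B[1][1] = 7 + 6 = 13, A[2][2] + B[2][1] = 5 + 8 = 13) = 13 (attained at k = 1)
  C[2][2] = min over k of (A[2][0] + B[0][2] = 10 + 5 = 15, A[2][1] + B[1][2] = 7 + 2 = 9, A[2][2] + B[2][2] = 5 + -1 = 4) = 4 (attained at k = 2)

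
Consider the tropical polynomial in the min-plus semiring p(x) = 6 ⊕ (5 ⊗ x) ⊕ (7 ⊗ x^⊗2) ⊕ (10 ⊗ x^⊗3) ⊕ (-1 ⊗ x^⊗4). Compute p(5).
p(5) = 6

A tropical monomial a ⊗ x^⊗i evaluates to a + i · x. Evaluating each term at x = 5:
  Term 0 contributes 6 + 0 · 5 = 6
  Term 1 contributes 5 + 1 · 5 = 10
  Term 2 contributes 7 + 2 · 5 = 17
  Term 3 contributes 10 + 3 · 5 = 25
  Term 4 contributes -1 + 4 · 5 = 19
p(5) = ⊕ of these = min[6, 10, 17, 25, 19] = 6.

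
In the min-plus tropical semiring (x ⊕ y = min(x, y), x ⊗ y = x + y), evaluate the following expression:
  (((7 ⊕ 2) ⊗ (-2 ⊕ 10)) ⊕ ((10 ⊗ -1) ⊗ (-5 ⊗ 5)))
(((7 ⊕ 2) ⊗ (-2 ⊕ 10)) ⊕ ((10 ⊗ -1) ⊗ (-5 ⊗ 5))) = 0

Expand innermost to outermost. Recall ⊕ takes the minimum of its arguments and ⊗ takes their sum. Working out the expression (((7 ⊕ 2) ⊗ (-2 ⊕ 10)) ⊕ ((10 ⊗ -1) ⊗ (-5 ⊗ 5))) gives 0.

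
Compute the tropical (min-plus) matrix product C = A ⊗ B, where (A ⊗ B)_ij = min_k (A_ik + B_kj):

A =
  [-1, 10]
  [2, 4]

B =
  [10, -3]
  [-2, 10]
A ⊗ B =
  [8, -4]
  [2, -1]

Apply the min-plus product entry-by-entry:
  C[0][0] = min over k of (A[0][0] + B[0][0] = -1 + 10 = 9, A[0][1] + B[1][0] = 10 + -2 = 8) = 8 (attained at k = 1)
  C[0][1] = min over k of (A[0][0] + B[0][1] = -1 + -3 = -4, A[0][1] + B[1][1] = 10 + 10 = 20) = -4 (attained at k = 0)
  C[1][0] = min over k of (A[1][0] + B[0][0] = 2 + 10 = 12, A[1][1] + B[1][0] = 4 + -2 = 2) = 2 (attained at k = 1)
  C[1][1] = min over k of (A[1][0] + B[0][1] = 2 + -3 = -1, A[1][1] + B[1][1] = 4 + 10 = 14) = -1 (attained at k = 0)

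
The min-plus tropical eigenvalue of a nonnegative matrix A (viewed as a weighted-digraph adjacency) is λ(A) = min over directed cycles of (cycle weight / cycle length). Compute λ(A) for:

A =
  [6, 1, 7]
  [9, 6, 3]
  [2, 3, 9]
λ(A) = 2

Enumerate directed cycles and compute their means (weight / length). Sample:
  cycle 0 → 0: weight = 6, length = 1, mean = 6/1 ≈ 6.000
  cycle 1 → 1: weight = 6, length = 1, mean = 6/1 ≈ 6.000
  cycle 2 → 2: weight = 9, length = 1, mean = 9/1 ≈ 9.000
  cycle 0 → 1 → 0: weight = 10, length = 2, mean = 10/2 ≈ 5.000
  cycle 0 → 2 → 0: weight = 9, length = 2, mean = 9/2 ≈ 4.500
  cycle 1 → 0 → 1: weight = 10, length = 2, mean = 10/2 ≈ 5.000
Minimum mean = 2.000, attained e.g. along the cycle 0 → 1 → 2 → 0 with weight 6 and length 3. So λ(A) = 6/3 = 2.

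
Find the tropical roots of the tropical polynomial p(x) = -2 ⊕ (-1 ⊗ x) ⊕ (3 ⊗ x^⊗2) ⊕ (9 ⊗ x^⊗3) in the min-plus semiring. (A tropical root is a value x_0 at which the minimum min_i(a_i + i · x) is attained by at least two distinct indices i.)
Roots: {-6, -4, -1}

Each tropical root is a break point of the lower envelope of the lines y = a_i + i · x (there are 4 lines, with slopes 0, 1, ..., 3). Only the lines that attain the minimum somewhere contribute to roots; other lines are dominated. Here the surviving (envelope) indices are i = 3, i = 2, i = 1, i = 0.
Intersections between consecutive envelope lines give the roots: for adjacent envelope indices i < j the intersection is x = (a_i − a_j) / (j − i). Reading off the sorted break points: {-6, -4, -1}.
Verification: at each break x_0, at least two indices attain the minimum of min_i(a_i + i · x_0).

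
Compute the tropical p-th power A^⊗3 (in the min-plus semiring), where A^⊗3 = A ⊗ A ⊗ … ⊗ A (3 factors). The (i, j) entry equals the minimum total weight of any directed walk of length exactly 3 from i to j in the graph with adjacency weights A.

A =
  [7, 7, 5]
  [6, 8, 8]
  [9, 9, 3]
A^⊗3 =
  [17, 17, 11]
  [19, 20, 14]
  [15, 15, 9]

Each entry (A^⊗3)_ij equals the minimum over all length-3 walks i = v_0 → v_1 → … → v_3 = j of Σ_t A[v_t][v_{t+1}]. For example, for (i, j) = (0, 2) we minimise over 9 possible intermediate vertex sequences; the minimum is 11, attained along the walk 0 → 2 → 2 → 2.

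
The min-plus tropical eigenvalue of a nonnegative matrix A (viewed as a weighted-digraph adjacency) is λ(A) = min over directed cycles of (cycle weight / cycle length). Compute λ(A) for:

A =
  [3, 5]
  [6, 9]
λ(A) = 3

Enumerate directed cycles and compute their means (weight / length). Sample:
  cycle 0 → 0: weight = 3, length = 1, mean = 3/1 ≈ 3.000
  cycle 1 → 1: weight = 9, length = 1, mean = 9/1 ≈ 9.000
  cycle 0 → 1 → 0: weight = 11, length = 2, mean = 11/2 ≈ 5.500
  cycle 1 → 0 → 1: weight = 11, length = 2, mean = 11/2 ≈ 5.500
Minimum mean = 3.000, attained e.g. along the cycle 0 → 0 with weight 3 and length 1. So λ(A) = 3/1 = 3.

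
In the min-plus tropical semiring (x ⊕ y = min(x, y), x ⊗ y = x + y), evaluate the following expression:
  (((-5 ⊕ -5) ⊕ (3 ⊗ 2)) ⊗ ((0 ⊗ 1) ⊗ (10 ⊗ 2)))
(((-5 ⊕ -5) ⊕ (3 ⊗ 2)) ⊗ ((0 ⊗ 1) ⊗ (10 ⊗ 2))) = 8

Expand innermost to outermost. Recall ⊕ takes the minimum of its arguments and ⊗ takes their sum. Working out the expression (((-5 ⊕ -5) ⊕ (3 ⊗ 2)) ⊗ ((0 ⊗ 1) ⊗ (10 ⊗ 2))) gives 8.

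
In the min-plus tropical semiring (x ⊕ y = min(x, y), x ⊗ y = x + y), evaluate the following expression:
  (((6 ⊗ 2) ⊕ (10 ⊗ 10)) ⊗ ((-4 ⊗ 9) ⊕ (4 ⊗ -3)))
(((6 ⊗ 2) ⊕ (10 ⊗ 10)) ⊗ ((-4 ⊗ 9) ⊕ (4 ⊗ -3))) = 9

Expand innermost to outermost. Recall ⊕ takes the minimum of its arguments and ⊗ takes their sum. Working out the expression (((6 ⊗ 2) ⊕ (10 ⊗ 10)) ⊗ ((-4 ⊗ 9) ⊕ (4 ⊗ -3))) gives 9.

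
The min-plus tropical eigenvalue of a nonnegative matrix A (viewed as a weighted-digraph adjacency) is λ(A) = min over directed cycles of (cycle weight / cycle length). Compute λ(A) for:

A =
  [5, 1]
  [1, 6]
λ(A) = 1

Enumerate directed cycles and compute their means (weight / length). Sample:
  cycle 0 → 0: weight = 5, length = 1, mean = 5/1 ≈ 5.000
  cycle 1 → 1: weight = 6, length = 1, mean = 6/1 ≈ 6.000
  cycle 0 → 1 → 0: weight = 2, length = 2, mean = 2/2 ≈ 1.000
  cycle 1 → 0 → 1: weight = 2, length = 2, mean = 2/2 ≈ 1.000
Minimum mean = 1.000, attained e.g. along the cycle 0 → 1 → 0 with weight 2 and length 2. So λ(A) = 2/2 = 1.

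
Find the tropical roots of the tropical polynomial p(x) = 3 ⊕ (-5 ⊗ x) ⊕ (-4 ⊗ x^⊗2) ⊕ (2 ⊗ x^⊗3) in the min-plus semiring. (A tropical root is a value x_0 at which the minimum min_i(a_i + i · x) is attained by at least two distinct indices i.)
Roots: {-6, -1, 8}

Each tropical root is a break point of the lower envelope of the lines y = a_i + i · x (there are 4 lines, with slopes 0, 1, ..., 3). Only the lines that attain the minimum somewhere contribute to roots; other lines are dominated. Here the surviving (envelope) indices are i = 3, i = 2, i = 1, i = 0.
Intersections between consecutive envelope lines give the roots: for adjacent envelope indices i < j the intersection is x = (a_i − a_j) / (j − i). Reading off the sorted break points: {-6, -1, 8}.
Verification: at each break x_0, at least two indices attain the minimum of min_i(a_i + i · x_0).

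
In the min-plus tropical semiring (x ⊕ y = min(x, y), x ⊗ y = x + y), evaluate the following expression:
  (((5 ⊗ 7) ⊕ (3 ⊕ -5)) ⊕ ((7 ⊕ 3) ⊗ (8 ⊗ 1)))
(((5 ⊗ 7) ⊕ (3 ⊕ -5)) ⊕ ((7 ⊕ 3) ⊗ (8 ⊗ 1))) = -5

Expand innermost to outermost. Recall ⊕ takes the minimum of its arguments and ⊗ takes their sum. Working out the expression (((5 ⊗ 7) ⊕ (3 ⊕ -5)) ⊕ ((7 ⊕ 3) ⊗ (8 ⊗ 1))) gives -5.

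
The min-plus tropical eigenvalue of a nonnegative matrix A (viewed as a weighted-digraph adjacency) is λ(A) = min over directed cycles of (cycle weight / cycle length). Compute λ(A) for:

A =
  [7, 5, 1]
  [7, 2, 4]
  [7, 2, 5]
λ(A) = 2

Enumerate directed cycles and compute their means (weight / length). Sample:
  cycle 0 → 0: weight = 7, length = 1, mean = 7/1 ≈ 7.000
  cycle 1 → 1: weight = 2, length = 1, mean = 2/1 ≈ 2.000
  cycle 2 → 2: weight = 5, length = 1, mean = 5/1 ≈ 5.000
  cycle 0 → 1 → 0: weight = 12, length = 2, mean = 12/2 ≈ 6.000
  cycle 0 → 2 → 0: weight = 8, length = 2, mean = 8/2 ≈ 4.000
  cycle 1 → 0 → 1: weight = 12, length = 2, mean = 12/2 ≈ 6.000
Minimum mean = 2.000, attained e.g. along the cycle 1 → 1 with weight 2 and length 1. So λ(A) = 2/1 = 2.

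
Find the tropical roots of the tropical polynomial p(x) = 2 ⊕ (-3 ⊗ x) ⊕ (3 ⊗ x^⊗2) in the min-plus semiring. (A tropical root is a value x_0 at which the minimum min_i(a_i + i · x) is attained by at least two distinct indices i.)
Roots: {-6, 5}

Each tropical root is a break point of the lower envelope of the lines y = a_i + i · x (there are 3 lines, with slopes 0, 1, ..., 2). Only the lines that attain the minimum somewhere contribute to roots; other lines are dominated. Here the surviving (envelope) indices are i = 2, i = 1, i = 0.
Intersections between consecutive envelope lines give the roots: for adjacent envelope indices i < j the intersection is x = (a_i − a_j) / (j − i). Reading off the sorted break points: {-6, 5}.
Verification: at each break x_0, at least two indices attain the minimum of min_i(a_i + i · x_0).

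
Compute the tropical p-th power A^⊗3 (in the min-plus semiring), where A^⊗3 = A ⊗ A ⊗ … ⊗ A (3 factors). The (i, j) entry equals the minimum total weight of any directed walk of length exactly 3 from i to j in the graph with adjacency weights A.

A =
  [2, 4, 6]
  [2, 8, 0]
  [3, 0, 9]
A^⊗3 =
  [6, 4, 6]
  [2, 7, 0]
  [3, 0, 7]

Each entry (A^⊗3)_ij equals the minimum over all length-3 walks i = v_0 → v_1 → … → v_3 = j of Σ_t A[v_t][v_{t+1}]. For example, for (i, j) = (0, 2) we minimise over 9 possible intermediate vertex sequences; the minimum is 6, attained along the walk 0 → 0 → 1 → 2.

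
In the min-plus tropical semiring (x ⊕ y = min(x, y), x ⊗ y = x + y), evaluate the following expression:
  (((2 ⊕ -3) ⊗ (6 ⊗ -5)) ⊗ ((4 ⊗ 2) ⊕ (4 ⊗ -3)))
(((2 ⊕ -3) ⊗ (6 ⊗ -5)) ⊗ ((4 ⊗ 2) ⊕ (4 ⊗ -3))) = -1

Expand innermost to outermost. Recall ⊕ takes the minimum of its arguments and ⊗ takes their sum. Working out the expression (((2 ⊕ -3) ⊗ (6 ⊗ -5)) ⊗ ((4 ⊗ 2) ⊕ (4 ⊗ -3))) gives -1.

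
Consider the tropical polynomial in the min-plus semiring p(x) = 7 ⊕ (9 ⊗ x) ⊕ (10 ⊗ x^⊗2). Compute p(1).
p(1) = 7

A tropical monomial a ⊗ x^⊗i evaluates to a + i · x. Evaluating each term at x = 1:
  Term 0 contributes 7 + 0 · 1 = 7
  Term 1 contributes 9 + 1 · 1 = 10
  Term 2 contributes 10 + 2 · 1 = 12
p(1) = ⊕ of these = min[7, 10, 12] = 7.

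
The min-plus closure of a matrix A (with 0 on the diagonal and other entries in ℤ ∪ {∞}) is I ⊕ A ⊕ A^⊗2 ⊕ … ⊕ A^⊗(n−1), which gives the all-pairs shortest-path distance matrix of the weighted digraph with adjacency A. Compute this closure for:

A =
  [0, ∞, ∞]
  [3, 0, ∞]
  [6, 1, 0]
Closure =
  [0, ∞, ∞]
  [3, 0, ∞]
  [4, 1, 0]

This is the Floyd-Warshall all-pairs shortest-path computation. For each intermediate vertex k = 0, 1, …, 2, update dist[i][j] ← min(dist[i][j], dist[i][k] + dist[k][j]). The final matrix gives, for each (i, j), the minimum total weight of any directed path from i to j (possibly empty when i = j).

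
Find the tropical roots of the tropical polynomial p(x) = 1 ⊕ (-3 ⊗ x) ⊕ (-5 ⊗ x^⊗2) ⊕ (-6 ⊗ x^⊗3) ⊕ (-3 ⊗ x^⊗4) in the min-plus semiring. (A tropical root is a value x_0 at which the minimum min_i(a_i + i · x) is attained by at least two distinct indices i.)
Roots: {-3, 1, 2, 4}

Each tropical root is a break point of the lower envelope of the lines y = a_i + i · x (there are 5 lines, with slopes 0, 1, ..., 4). Only the lines that attain the minimum somewhere contribute to roots; other lines are dominated. Here the surviving (envelope) indices are i = 4, i = 3, i = 2, i = 1, i = 0.
Intersections between consecutive envelope lines give the roots: for adjacent envelope indices i < j the intersection is x = (a_i − a_j) / (j − i). Reading off the sorted break points: {-3, 1, 2, 4}.
Verification: at each break x_0, at least two indices attain the minimum of min_i(a_i + i · x_0).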